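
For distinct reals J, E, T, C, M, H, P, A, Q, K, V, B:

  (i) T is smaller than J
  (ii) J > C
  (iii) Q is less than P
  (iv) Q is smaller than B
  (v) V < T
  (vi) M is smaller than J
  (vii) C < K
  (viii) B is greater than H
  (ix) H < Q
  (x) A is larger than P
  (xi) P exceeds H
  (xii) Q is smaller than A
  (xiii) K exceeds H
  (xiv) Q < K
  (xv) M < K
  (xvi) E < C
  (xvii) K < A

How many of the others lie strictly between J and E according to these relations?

Chaining upward from E reaches: C, K, A.
Chaining downward from J reaches: M, C, V, T.
Strictly between E and J are those in both lists: C — 1 element.

1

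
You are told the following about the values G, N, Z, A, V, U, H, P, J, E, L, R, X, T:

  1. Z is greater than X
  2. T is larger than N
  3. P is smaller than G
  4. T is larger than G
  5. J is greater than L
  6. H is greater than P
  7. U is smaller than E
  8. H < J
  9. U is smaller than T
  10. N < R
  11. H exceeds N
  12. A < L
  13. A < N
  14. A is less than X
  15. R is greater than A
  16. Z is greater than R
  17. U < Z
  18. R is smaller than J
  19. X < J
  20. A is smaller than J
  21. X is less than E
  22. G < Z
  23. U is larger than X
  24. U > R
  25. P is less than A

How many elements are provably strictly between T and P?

6

The relations place P below T. An element lies strictly between them when it is forced above P and also forced below T.
Above P: {A, N, X, L, G, H, R, U, J, Z, E}. Below T: {A, N, X, G, R, U}.
Intersection: {A, N, X, G, R, U} — 6.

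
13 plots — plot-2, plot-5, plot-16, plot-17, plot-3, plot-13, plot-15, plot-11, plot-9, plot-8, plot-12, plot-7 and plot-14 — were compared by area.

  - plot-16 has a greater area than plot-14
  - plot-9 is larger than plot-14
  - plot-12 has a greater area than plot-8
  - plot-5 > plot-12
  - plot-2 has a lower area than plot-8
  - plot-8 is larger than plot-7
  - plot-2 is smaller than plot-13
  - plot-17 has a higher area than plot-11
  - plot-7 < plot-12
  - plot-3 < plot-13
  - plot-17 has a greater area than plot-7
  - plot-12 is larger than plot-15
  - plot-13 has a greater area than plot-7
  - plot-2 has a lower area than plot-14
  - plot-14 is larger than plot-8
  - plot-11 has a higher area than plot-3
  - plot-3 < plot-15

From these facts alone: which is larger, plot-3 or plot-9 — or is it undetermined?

undetermined

Following every chain through plot-3: above plot-3 we get plot-11, plot-15, plot-12, plot-17, plot-13, plot-5.
plot-9 is not reached, and no chain runs the other way from plot-9 to plot-3.
So the given relations leave the order of plot-3 and plot-9 undetermined.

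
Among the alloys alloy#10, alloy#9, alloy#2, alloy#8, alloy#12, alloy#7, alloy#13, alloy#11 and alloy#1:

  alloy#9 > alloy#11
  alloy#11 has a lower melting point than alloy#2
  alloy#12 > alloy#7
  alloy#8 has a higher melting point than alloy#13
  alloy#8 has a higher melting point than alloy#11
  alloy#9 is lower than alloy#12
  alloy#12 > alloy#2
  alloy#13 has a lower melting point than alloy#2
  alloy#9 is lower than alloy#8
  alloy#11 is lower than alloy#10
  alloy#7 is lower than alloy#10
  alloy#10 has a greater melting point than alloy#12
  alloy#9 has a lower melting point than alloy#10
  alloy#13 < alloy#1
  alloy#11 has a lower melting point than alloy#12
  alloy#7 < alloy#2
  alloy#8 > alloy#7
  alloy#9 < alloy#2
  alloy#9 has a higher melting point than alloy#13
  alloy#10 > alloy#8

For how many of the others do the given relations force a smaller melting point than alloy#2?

4

The elements the relations force below alloy#2 are alloy#13, alloy#7, alloy#11, alloy#9 — no chain reaches any other.
That is 4.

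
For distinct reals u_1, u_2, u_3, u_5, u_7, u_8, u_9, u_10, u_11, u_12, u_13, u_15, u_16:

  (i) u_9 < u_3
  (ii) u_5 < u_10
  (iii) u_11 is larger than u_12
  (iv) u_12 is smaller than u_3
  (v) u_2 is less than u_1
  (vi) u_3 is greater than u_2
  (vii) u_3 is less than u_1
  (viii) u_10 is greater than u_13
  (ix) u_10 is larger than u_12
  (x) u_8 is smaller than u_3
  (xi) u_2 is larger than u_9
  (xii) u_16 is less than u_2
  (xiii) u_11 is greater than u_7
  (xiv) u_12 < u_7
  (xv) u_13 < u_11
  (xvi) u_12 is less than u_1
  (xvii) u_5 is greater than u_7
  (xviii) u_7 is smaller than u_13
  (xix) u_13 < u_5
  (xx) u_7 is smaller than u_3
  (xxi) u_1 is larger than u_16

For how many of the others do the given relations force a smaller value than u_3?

6

Directly below u_3: u_12, u_8, u_9, u_7, u_2.
One step further: u_16 (6 so far).
Nothing else is reachable below u_3; 6 in all.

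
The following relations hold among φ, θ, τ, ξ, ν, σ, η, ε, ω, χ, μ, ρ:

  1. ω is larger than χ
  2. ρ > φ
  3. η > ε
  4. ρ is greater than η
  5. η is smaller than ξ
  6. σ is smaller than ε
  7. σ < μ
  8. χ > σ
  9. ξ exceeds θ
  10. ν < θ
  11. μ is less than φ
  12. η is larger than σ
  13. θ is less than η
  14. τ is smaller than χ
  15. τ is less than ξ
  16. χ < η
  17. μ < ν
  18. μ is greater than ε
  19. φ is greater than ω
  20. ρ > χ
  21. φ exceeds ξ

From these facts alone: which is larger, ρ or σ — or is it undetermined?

ρ

σ < ε and ε < μ give σ < μ.
With μ < ν: σ < ε < μ < ν.
Then ν < θ extends the chain to θ.
Then θ < η extends the chain to η.
Then η < ξ extends the chain to ξ.
Then ξ < φ extends the chain to φ.
Then φ < ρ extends the chain to ρ.
So ρ is larger.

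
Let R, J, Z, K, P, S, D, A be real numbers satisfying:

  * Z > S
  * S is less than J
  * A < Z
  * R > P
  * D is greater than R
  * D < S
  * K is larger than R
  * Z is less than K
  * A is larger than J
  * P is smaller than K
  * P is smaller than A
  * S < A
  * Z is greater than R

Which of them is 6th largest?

Piecing the relations together gives one ordering: P < R < D < S < J < A < Z < K.
Counting 6 from the largest end gives D.

D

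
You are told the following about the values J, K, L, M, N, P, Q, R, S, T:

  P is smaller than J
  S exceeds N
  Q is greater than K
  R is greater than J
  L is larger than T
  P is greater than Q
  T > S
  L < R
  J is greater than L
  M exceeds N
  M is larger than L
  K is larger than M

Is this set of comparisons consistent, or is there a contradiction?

The single ordering N < S < T < L < M < K < Q < P < J < R satisfies every listed relation, so no contradiction arises.

consistent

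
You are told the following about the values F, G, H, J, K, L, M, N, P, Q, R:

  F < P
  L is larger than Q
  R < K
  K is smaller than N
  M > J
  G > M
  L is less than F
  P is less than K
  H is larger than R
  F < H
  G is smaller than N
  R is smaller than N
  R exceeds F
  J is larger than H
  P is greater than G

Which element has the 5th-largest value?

M

The consecutive relations fix a unique order: Q < L < F < R < H < J < M < G < P < K < N.
Counting 5 from the largest end gives M.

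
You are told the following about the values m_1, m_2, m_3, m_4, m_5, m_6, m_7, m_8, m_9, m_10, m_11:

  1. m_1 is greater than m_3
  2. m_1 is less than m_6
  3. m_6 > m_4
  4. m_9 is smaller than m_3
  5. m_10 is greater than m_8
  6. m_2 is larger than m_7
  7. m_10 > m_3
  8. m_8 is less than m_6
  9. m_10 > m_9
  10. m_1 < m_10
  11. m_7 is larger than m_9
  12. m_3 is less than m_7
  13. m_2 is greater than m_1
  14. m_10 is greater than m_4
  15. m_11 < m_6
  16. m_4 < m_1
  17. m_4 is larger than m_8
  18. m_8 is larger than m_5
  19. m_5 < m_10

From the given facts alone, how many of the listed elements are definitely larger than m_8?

From m_8 the given relations immediately reach m_4, m_6, m_10.
From those, m_1 — 4 in total.
From those, m_2 — 5 in total.
No other element is forced above m_8 by the given relations, so the count is 5.

5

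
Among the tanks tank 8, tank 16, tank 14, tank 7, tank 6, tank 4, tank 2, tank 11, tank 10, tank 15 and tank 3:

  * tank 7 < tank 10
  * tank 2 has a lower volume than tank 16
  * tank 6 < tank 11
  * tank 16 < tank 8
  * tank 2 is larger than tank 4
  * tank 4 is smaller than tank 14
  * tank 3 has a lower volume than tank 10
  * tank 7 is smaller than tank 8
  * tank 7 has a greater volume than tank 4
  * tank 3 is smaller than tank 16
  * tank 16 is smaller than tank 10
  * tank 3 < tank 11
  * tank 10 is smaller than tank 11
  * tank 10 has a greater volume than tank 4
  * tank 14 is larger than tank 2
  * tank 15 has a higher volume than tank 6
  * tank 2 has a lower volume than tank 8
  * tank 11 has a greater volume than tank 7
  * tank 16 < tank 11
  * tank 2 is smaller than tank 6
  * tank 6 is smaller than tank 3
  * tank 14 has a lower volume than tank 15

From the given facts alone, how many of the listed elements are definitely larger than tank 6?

6

From tank 6 the given relations immediately reach tank 3, tank 15, tank 11.
From those, tank 16, tank 10 — 5 in total.
From those, tank 8 — 6 in total.
Nothing else is reachable above tank 6; 6 in all.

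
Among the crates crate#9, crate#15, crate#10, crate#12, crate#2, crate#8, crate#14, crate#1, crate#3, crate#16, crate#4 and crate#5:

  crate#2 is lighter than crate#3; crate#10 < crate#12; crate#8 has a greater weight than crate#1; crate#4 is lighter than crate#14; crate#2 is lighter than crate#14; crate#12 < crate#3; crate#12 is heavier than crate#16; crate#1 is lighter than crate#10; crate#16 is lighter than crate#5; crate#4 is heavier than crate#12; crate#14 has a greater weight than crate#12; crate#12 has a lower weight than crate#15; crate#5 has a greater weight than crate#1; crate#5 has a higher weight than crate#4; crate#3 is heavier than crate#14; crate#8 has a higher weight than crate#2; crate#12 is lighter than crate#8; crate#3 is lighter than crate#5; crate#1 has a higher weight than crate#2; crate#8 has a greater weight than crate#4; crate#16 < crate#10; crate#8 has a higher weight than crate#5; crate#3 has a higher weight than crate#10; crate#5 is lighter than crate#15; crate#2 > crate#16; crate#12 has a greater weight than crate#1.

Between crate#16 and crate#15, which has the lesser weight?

crate#16

Link the given pairs in sequence: crate#16 < crate#2; crate#2 < crate#1; crate#1 < crate#10; crate#10 < crate#12; crate#12 < crate#4; crate#4 < crate#14; crate#14 < crate#3; crate#3 < crate#5; crate#5 < crate#15.
Together: crate#16 < crate#2 < crate#1 < crate#10 < crate#12 < crate#4 < crate#14 < crate#3 < crate#5 < crate#15.
So crate#16 < crate#15; crate#16 is the lighter of the two.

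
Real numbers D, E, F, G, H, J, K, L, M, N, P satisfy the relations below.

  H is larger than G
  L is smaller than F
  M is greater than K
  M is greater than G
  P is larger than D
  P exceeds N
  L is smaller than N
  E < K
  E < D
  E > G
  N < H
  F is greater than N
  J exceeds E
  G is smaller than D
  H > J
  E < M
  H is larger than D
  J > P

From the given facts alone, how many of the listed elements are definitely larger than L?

The elements the relations force above L are N, P, J, H, F — no chain reaches any other.
That is 5.

5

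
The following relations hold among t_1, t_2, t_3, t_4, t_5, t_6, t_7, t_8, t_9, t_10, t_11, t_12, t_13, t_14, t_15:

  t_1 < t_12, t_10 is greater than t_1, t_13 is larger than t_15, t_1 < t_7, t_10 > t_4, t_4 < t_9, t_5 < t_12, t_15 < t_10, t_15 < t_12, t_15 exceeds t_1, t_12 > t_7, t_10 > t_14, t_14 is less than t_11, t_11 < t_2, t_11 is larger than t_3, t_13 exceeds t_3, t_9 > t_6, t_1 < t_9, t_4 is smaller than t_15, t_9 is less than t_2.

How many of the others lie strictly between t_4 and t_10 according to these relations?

1

The relations place t_4 below t_10. An element lies strictly between them when it is forced above t_4 and also forced below t_10.
Above t_4: {t_9, t_15, t_12, t_13, t_2}. Below t_10: {t_1, t_14, t_15}.
Intersection: {t_15} — 1.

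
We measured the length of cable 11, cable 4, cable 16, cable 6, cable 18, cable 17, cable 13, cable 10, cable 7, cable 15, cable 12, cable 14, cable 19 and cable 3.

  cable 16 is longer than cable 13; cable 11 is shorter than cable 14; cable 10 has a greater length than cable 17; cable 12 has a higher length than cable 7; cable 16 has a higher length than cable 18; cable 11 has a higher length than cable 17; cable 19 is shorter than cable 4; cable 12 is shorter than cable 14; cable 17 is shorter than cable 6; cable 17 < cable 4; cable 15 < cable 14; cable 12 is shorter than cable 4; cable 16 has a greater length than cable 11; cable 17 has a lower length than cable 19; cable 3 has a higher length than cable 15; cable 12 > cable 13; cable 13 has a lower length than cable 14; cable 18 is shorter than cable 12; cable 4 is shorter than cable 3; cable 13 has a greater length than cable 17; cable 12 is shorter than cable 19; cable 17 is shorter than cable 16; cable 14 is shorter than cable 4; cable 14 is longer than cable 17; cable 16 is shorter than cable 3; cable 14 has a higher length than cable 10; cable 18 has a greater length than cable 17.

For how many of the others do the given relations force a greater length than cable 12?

The elements the relations force above cable 12 are cable 14, cable 19, cable 4, cable 3 — no chain reaches any other.
That is 4.

4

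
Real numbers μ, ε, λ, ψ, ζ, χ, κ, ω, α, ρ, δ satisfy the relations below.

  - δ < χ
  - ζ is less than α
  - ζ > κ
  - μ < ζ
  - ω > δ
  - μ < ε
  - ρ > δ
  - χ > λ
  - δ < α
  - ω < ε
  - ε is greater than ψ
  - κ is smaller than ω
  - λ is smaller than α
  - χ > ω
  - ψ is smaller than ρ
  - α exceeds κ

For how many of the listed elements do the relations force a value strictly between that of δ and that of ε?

The relations place δ below ε. An element lies strictly between them when it is forced above δ and also forced below ε.
Above δ: {ω, ρ, χ, α}. Below ε: {ψ, κ, μ, ω}.
Intersection: {ω} — 1.

1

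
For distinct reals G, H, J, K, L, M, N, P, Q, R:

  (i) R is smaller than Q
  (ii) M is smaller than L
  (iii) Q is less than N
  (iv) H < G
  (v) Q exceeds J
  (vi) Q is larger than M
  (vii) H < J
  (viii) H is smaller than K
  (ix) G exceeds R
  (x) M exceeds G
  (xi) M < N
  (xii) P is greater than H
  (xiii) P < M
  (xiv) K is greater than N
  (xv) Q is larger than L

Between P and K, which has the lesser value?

Link the given pairs in sequence: P < M; M < L; L < Q; Q < N; N < K.
Chaining these gives P < M < L < Q < N < K.
So P < K; P is the smaller of the two.

P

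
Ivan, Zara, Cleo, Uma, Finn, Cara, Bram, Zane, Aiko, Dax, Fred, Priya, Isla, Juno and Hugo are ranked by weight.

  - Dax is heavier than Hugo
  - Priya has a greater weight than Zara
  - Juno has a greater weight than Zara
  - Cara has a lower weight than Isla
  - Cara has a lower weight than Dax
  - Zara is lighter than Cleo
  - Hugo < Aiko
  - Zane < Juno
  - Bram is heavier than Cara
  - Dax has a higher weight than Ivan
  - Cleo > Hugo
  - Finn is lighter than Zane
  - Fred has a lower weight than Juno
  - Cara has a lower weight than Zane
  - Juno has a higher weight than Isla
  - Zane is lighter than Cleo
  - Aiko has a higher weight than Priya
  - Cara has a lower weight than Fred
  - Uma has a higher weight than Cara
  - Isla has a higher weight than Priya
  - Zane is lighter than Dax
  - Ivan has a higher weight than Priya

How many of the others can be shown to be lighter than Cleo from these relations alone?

Directly below Cleo: Hugo, Zara, Zane.
One step further: Cara, Finn (5 so far).
Nothing else is reachable below Cleo; 5 in all.

5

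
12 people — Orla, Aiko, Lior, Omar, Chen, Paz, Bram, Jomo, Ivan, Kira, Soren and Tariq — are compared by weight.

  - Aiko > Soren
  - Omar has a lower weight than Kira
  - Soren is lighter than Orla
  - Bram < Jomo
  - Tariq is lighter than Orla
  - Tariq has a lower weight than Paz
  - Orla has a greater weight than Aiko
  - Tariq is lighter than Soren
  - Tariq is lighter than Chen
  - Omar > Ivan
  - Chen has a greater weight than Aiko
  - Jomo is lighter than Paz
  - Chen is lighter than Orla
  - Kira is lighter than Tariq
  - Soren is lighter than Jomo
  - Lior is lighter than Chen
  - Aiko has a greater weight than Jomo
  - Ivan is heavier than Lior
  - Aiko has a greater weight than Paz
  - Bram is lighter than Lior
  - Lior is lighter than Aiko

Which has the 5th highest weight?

Piecing the relations together gives one ordering: Bram < Lior < Ivan < Omar < Kira < Tariq < Soren < Jomo < Paz < Aiko < Chen < Orla.
Counting 5 from the largest end gives Jomo.

Jomo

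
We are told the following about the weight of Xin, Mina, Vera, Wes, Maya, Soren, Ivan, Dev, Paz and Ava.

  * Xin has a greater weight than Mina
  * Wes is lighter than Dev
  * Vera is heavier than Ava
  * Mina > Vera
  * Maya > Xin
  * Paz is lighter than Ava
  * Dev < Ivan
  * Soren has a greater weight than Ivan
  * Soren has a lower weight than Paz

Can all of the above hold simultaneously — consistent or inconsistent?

Every relation is compatible with Wes < Dev < Ivan < Soren < Paz < Ava < Vera < Mina < Xin < Maya; the set is consistent.

consistent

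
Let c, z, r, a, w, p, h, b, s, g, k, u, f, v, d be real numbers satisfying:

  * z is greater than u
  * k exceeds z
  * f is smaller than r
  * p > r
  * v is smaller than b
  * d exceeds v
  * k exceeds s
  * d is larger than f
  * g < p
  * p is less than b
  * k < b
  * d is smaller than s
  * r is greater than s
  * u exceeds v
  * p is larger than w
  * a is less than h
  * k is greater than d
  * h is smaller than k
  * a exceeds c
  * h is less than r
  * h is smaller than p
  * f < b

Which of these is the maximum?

b

Chaining downward from b: directly below it, v, f, k, p; then w, z, d, g, s, h, r; then u, a; then c.
That covers every other element, and nothing is given above b, so b is the maximum.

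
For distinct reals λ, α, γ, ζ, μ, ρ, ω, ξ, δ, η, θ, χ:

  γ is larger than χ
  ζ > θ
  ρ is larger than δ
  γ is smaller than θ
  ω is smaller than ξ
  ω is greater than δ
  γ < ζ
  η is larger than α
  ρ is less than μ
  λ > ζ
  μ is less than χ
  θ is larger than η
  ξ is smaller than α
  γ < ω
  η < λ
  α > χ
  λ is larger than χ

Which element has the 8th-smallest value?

Chaining the given pairs: δ < ρ < μ < χ < γ < ω < ξ < α < η < θ < ζ < λ.
Counting 8 from the smallest end gives α.

α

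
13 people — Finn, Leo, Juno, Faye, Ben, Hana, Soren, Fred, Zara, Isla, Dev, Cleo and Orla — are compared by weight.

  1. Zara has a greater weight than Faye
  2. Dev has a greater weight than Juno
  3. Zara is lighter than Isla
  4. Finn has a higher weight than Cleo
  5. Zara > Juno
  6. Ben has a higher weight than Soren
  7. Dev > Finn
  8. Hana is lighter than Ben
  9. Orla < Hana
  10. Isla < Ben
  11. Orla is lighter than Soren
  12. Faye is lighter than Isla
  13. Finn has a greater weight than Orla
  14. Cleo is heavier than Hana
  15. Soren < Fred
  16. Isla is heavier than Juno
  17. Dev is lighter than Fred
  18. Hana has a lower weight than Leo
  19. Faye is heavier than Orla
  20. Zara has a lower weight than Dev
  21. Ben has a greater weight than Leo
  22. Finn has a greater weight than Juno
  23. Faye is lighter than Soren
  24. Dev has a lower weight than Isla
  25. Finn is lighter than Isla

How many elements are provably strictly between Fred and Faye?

3

The relations place Faye below Fred. An element lies strictly between them when it is forced above Faye and also forced below Fred.
Above Faye: {Zara, Dev, Soren, Isla, Ben}. Below Fred: {Orla, Hana, Juno, Cleo, Finn, Zara, Dev, Soren}.
Intersection: {Zara, Dev, Soren} — 3.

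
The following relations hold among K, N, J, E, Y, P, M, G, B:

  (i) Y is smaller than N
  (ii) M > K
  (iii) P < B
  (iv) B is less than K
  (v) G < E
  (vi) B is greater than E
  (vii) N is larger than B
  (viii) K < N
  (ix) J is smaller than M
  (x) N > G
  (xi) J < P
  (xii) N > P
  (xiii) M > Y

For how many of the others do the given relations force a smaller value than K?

5

Directly below K: B.
One step further: P, E (3 so far).
One step further: J, G (5 so far).
Nothing else is reachable below K; 5 in all.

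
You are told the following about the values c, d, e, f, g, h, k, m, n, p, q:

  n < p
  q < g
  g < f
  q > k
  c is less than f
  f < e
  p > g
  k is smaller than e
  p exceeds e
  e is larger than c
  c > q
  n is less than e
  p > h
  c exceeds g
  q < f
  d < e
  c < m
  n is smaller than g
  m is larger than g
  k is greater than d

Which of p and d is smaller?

d

The relevant relations are d < k; k < q; q < g; g < c; c < f; f < e; e < p.
Together: d < k < q < g < c < f < e < p.
So d < p; d is the smaller of the two.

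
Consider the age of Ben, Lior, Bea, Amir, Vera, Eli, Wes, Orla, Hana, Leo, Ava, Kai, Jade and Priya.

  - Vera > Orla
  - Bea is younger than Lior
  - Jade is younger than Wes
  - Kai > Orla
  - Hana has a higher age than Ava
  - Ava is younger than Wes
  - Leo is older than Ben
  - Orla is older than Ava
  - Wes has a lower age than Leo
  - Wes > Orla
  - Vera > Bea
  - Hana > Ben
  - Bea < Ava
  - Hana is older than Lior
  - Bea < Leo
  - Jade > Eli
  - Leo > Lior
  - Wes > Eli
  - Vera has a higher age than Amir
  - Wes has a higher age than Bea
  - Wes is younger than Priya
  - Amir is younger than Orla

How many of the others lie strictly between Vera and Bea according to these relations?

2

Chaining upward from Bea reaches: Ava, Orla, Wes, Lior, Kai, Hana, Leo, Priya.
Chaining downward from Vera reaches: Amir, Ava, Orla.
Strictly between Bea and Vera are those in both lists: Ava, Orla — 2 elements.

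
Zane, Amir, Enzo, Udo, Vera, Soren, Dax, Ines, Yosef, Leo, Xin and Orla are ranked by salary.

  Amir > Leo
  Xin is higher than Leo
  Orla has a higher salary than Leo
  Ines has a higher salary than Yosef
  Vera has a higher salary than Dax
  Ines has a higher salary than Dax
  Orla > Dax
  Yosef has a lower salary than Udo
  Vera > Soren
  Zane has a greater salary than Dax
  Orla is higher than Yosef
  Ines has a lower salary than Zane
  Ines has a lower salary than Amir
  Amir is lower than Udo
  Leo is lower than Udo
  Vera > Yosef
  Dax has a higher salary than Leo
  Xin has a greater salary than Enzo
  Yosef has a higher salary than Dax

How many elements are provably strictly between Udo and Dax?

Chaining upward from Dax reaches: Yosef, Ines, Zane, Amir, Vera, Orla.
Chaining downward from Udo reaches: Leo, Yosef, Ines, Amir.
Strictly between Dax and Udo are those in both lists: Yosef, Ines, Amir — 3 elements.

3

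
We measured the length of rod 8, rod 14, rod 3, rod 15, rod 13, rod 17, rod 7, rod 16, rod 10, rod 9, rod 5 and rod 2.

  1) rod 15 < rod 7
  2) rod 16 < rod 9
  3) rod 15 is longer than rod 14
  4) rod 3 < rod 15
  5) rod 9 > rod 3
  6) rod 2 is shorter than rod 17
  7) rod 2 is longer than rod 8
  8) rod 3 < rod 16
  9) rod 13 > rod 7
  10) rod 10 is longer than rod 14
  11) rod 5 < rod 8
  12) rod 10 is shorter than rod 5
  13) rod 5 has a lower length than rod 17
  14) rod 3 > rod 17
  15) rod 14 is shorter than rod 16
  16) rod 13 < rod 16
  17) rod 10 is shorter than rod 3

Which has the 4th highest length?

rod 7

Piecing the relations together gives one ordering: rod 14 < rod 10 < rod 5 < rod 8 < rod 2 < rod 17 < rod 3 < rod 15 < rod 7 < rod 13 < rod 16 < rod 9.
The 4th largest is rod 7.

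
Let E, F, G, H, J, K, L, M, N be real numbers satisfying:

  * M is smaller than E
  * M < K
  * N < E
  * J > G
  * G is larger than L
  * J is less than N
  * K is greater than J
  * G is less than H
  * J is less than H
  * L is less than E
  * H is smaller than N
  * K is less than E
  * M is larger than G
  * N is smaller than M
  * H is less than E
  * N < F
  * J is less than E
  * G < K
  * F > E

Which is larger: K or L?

K

The relevant relations are L < G; G < J; J < H; H < N; N < M; M < K.
Together: L < G < J < H < N < M < K.
So L < K; K is the larger of the two.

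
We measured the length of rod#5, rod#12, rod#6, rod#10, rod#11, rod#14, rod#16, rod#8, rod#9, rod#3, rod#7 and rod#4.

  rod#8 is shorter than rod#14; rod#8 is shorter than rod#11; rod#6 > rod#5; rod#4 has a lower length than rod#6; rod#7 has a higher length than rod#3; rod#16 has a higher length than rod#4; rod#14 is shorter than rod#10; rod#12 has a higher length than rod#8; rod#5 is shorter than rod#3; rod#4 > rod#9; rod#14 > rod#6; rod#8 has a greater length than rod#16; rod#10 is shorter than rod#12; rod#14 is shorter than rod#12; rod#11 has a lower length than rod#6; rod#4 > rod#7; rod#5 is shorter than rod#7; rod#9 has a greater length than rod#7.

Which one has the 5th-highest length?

Chaining the given pairs: rod#5 < rod#3 < rod#7 < rod#9 < rod#4 < rod#16 < rod#8 < rod#11 < rod#6 < rod#14 < rod#10 < rod#12.
The 5th largest is rod#11.

rod#11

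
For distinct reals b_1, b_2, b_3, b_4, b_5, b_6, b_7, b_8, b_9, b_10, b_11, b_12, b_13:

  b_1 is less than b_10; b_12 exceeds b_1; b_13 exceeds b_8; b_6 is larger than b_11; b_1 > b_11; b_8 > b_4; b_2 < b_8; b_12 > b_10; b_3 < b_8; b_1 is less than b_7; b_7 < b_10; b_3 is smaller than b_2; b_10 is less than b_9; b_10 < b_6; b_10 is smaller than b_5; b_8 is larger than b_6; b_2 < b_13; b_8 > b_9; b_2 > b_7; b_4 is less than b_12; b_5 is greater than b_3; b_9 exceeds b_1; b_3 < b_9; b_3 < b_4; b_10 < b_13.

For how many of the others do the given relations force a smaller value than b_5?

Directly below b_5: b_3, b_10.
One step further: b_1, b_7 (4 so far).
One step further: b_11 (5 so far).
Nothing else is reachable below b_5; 5 in all.

5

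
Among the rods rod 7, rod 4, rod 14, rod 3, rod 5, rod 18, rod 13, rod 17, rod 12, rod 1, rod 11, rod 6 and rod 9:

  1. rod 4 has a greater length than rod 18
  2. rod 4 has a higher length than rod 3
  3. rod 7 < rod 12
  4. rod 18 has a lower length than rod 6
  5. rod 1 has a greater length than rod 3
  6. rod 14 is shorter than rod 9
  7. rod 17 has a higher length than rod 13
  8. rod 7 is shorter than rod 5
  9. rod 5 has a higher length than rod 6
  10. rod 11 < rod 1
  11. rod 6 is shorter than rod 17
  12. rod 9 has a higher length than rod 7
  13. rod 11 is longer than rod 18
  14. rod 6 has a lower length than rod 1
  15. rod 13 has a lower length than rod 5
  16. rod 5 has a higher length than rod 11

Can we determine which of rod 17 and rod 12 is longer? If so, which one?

undetermined

Following every chain through rod 12: below rod 12 we get rod 7.
rod 17 is not reached, and no chain runs the other way from rod 17 to rod 12.
So the given relations leave the order of rod 12 and rod 17 undetermined.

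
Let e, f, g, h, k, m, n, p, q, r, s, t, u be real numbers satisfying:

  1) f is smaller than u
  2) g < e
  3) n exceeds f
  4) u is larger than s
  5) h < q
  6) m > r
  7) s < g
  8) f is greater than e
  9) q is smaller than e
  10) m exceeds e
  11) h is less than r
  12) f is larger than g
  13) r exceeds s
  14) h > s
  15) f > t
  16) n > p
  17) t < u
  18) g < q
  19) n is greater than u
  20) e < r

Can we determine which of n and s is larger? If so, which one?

n

Link the given pairs in sequence: s < g; g < e; e < f; f < u; u < n.
Together: s < g < e < f < u < n.
So n is larger.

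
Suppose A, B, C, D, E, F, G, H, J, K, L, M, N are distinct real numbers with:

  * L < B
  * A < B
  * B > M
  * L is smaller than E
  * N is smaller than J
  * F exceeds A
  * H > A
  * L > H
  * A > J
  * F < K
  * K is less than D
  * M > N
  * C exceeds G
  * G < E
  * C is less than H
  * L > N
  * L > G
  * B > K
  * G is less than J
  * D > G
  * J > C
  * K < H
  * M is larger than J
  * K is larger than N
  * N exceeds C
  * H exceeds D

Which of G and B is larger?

Following the relations from G: G < C < N < J < A < F < K < D < H < L < B.
So G < B; B is the larger of the two.

B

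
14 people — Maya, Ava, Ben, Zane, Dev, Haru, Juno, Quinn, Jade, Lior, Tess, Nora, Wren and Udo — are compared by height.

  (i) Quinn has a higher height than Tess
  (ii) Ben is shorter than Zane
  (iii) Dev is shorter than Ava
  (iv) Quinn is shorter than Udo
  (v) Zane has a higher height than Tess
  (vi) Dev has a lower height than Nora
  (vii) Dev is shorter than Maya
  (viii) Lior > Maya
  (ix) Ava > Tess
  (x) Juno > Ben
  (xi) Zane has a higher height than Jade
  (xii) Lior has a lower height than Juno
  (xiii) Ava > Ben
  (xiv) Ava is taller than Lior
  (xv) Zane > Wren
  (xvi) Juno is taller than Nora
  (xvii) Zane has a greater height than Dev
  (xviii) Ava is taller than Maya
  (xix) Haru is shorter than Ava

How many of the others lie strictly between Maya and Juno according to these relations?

Chaining upward from Maya reaches: Lior, Ava.
Chaining downward from Juno reaches: Dev, Nora, Lior, Ben.
Strictly between Maya and Juno are those in both lists: Lior — 1 element.

1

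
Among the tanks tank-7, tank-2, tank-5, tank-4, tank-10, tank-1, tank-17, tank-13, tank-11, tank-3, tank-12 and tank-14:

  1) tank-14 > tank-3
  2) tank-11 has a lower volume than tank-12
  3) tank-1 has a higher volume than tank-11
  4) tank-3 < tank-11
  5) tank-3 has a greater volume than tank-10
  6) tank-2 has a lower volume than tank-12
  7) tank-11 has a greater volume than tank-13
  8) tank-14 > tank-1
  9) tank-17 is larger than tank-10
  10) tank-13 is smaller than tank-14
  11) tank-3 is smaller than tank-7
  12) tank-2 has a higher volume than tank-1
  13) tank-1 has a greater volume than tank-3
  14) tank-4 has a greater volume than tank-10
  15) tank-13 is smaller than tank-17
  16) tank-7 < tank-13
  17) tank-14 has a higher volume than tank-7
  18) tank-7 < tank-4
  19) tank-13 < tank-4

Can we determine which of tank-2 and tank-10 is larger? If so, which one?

Link the given pairs in sequence: tank-10 < tank-3; tank-3 < tank-7; tank-7 < tank-13; tank-13 < tank-11; tank-11 < tank-1; tank-1 < tank-2.
Chaining these gives tank-10 < tank-3 < tank-7 < tank-13 < tank-11 < tank-1 < tank-2.
So tank-2 is larger.

tank-2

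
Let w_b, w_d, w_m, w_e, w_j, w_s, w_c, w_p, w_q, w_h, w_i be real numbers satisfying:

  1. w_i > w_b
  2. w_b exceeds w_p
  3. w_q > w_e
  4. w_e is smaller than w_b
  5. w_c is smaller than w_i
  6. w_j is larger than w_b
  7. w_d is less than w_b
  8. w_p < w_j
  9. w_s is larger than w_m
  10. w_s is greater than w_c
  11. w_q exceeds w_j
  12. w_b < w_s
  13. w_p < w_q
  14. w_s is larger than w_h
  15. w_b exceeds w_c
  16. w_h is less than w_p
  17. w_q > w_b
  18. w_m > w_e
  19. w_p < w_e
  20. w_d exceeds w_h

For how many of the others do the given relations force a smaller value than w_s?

The elements the relations force below w_s are w_h, w_d, w_c, w_p, w_e, w_b, w_m — no chain reaches any other.
That is 7.

7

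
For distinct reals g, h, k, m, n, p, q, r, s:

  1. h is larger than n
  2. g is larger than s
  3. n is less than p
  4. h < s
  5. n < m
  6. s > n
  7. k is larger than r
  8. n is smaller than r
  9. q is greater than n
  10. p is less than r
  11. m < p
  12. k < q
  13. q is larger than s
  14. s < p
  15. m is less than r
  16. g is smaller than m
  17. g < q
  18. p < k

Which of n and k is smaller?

n

Link the given pairs in sequence: n < h; h < s; s < g; g < m; m < p; p < r; r < k.
Chaining these gives n < h < s < g < m < p < r < k.
So n < k; n is the smaller of the two.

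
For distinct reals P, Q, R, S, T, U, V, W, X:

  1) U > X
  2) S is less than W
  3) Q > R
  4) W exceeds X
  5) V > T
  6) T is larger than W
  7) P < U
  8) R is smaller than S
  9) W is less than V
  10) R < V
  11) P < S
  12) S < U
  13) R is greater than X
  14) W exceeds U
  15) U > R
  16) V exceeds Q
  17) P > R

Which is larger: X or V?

V

X < R < S < U < W < T < V, by transitivity through R, S, U, W, T.
So X < V; V is the larger of the two.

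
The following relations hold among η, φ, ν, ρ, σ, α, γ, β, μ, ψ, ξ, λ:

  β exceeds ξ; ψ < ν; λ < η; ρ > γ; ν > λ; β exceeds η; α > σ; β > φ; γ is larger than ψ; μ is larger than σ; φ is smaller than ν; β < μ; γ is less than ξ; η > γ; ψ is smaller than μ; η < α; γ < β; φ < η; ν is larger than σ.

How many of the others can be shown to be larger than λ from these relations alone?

5

Directly above λ: η, ν.
One step further: β, α (4 so far).
One step further: μ (5 so far).
No other element is forced above λ by the given relations, so the count is 5.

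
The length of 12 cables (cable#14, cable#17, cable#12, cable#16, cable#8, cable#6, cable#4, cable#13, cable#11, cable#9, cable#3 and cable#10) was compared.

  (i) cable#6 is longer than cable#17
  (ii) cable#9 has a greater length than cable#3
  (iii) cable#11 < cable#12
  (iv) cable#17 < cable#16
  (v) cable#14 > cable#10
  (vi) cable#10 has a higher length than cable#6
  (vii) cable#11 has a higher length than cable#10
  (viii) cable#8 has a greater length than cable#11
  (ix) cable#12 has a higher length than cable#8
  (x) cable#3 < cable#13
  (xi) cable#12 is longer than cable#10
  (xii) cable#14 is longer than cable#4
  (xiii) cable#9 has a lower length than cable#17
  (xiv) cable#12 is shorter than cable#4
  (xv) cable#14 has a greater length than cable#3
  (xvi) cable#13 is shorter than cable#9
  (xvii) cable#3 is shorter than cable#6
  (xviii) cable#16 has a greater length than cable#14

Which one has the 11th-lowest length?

cable#14

Chaining the given pairs: cable#3 < cable#13 < cable#9 < cable#17 < cable#6 < cable#10 < cable#11 < cable#8 < cable#12 < cable#4 < cable#14 < cable#16.
The 11th smallest is cable#14.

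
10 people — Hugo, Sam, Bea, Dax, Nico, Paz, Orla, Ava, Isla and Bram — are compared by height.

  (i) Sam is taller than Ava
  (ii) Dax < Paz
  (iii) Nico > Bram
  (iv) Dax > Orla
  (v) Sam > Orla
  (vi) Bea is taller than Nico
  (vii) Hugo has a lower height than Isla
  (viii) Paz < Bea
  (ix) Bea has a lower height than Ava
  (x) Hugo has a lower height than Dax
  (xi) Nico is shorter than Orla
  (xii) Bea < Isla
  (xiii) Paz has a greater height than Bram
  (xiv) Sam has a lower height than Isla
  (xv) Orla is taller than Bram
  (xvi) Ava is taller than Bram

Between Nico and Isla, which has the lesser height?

Nico

Chaining the given relations: Nico < Orla < Dax < Paz < Bea < Ava < Sam < Isla.
So Nico < Isla; Nico is the shorter of the two.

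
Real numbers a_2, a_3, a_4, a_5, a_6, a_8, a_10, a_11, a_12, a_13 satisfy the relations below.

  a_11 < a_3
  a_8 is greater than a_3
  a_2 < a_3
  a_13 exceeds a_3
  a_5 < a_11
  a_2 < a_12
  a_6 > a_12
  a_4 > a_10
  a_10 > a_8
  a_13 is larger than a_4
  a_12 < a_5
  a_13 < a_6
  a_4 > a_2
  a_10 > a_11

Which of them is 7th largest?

The consecutive relations fix a unique order: a_2 < a_12 < a_5 < a_11 < a_3 < a_8 < a_10 < a_4 < a_13 < a_6.
The 7th largest is a_11.

a_11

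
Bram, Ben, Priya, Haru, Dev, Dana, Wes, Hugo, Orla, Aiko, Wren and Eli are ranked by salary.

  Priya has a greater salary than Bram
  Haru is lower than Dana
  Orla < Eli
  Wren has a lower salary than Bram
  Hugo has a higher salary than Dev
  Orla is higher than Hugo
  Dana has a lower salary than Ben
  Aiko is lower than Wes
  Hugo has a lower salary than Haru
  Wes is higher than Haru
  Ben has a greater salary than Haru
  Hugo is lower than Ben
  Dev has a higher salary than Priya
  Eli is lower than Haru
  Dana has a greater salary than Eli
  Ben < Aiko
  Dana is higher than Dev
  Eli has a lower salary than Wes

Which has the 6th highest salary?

Eli

The consecutive relations fix a unique order: Wren < Bram < Priya < Dev < Hugo < Orla < Eli < Haru < Dana < Ben < Aiko < Wes.
The 6th largest is Eli.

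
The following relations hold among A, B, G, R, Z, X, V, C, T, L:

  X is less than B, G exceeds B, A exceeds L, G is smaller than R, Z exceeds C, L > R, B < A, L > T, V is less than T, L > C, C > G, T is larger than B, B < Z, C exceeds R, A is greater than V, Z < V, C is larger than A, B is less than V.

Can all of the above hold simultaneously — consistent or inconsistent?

inconsistent

We have A < C stated directly, yet also C < Z < V < T < L < A by chaining the others — so C < A. Contradiction.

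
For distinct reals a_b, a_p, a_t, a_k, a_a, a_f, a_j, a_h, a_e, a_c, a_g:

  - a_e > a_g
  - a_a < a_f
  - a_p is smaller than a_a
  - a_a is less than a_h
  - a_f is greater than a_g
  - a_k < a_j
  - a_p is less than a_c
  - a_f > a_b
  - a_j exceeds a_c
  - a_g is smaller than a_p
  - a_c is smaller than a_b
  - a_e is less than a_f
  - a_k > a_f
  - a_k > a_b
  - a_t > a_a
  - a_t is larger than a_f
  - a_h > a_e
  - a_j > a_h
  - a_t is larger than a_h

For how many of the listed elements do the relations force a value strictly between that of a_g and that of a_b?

The relations place a_g below a_b. An element lies strictly between them when it is forced above a_g and also forced below a_b.
Above a_g: {a_e, a_p, a_c, a_a, a_h, a_f, a_k, a_j, a_t}. Below a_b: {a_p, a_c}.
Intersection: {a_p, a_c} — 2.

2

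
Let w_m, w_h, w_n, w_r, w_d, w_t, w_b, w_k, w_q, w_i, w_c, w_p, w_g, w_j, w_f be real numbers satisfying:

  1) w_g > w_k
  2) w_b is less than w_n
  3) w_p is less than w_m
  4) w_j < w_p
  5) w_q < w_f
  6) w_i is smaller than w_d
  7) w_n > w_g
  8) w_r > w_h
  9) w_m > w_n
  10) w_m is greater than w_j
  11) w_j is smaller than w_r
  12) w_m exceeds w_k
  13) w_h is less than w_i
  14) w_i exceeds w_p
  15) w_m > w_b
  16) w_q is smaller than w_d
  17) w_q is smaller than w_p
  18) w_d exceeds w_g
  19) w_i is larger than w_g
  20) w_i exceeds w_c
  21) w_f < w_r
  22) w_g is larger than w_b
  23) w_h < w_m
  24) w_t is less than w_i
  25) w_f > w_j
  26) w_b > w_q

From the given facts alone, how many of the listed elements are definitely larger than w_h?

4

Directly above w_h: w_m, w_i, w_r.
One step further: w_d (4 so far).
Nothing else is reachable above w_h; 4 in all.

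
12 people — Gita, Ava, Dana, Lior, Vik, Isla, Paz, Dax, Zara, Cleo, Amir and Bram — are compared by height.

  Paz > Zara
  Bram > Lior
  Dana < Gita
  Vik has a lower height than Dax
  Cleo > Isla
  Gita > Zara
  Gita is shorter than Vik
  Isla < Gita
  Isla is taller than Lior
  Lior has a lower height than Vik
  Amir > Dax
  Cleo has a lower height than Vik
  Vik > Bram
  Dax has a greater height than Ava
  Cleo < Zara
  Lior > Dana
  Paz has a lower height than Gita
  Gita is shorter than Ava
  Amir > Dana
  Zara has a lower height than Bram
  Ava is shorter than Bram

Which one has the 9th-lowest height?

Piecing the relations together gives one ordering: Dana < Lior < Isla < Cleo < Zara < Paz < Gita < Ava < Bram < Vik < Dax < Amir.
Counting 9 from the smallest end gives Bram.

Bram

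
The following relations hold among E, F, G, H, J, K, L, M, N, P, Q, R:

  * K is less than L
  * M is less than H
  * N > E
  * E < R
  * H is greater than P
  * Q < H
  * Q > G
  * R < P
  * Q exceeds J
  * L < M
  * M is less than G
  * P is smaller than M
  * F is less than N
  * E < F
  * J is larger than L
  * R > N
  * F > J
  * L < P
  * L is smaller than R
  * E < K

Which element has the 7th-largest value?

N

Piecing the relations together gives one ordering: E < K < L < J < F < N < R < P < M < G < Q < H.
The 7th largest is N.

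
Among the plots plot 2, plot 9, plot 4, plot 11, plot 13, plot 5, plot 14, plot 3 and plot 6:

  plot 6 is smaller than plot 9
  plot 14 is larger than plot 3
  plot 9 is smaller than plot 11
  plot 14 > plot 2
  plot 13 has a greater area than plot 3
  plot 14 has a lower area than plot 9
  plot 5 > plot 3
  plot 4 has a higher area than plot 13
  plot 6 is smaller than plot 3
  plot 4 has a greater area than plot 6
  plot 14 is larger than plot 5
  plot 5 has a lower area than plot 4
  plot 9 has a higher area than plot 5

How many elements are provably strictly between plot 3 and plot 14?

The relations place plot 3 below plot 14. An element lies strictly between them when it is forced above plot 3 and also forced below plot 14.
Above plot 3: {plot 5, plot 13, plot 9, plot 4, plot 11}. Below plot 14: {plot 6, plot 2, plot 5}.
Intersection: {plot 5} — 1.

1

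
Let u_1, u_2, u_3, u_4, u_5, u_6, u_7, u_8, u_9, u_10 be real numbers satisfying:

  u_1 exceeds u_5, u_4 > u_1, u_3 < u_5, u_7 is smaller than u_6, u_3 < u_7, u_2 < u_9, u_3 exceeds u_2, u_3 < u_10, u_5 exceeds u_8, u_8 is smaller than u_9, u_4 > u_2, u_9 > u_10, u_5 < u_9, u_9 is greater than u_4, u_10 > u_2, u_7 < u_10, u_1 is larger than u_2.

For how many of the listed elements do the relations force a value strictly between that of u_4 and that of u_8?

2

Chaining upward from u_8 reaches: u_5, u_1, u_9.
Chaining downward from u_4 reaches: u_2, u_3, u_5, u_1.
Strictly between u_8 and u_4 are those in both lists: u_5, u_1 — 2 elements.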